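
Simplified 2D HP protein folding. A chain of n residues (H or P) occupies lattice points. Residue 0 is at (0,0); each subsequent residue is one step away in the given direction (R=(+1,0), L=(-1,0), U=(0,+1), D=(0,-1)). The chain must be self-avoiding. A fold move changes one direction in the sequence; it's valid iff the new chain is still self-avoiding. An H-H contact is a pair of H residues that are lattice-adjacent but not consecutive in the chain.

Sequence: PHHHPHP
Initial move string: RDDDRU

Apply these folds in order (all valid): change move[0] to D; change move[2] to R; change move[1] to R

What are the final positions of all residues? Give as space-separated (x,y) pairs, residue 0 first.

Answer: (0,0) (0,-1) (1,-1) (2,-1) (2,-2) (3,-2) (3,-1)

Derivation:
Initial moves: RDDDRU
Fold: move[0]->D => DDDDRU (positions: [(0, 0), (0, -1), (0, -2), (0, -3), (0, -4), (1, -4), (1, -3)])
Fold: move[2]->R => DDRDRU (positions: [(0, 0), (0, -1), (0, -2), (1, -2), (1, -3), (2, -3), (2, -2)])
Fold: move[1]->R => DRRDRU (positions: [(0, 0), (0, -1), (1, -1), (2, -1), (2, -2), (3, -2), (3, -1)])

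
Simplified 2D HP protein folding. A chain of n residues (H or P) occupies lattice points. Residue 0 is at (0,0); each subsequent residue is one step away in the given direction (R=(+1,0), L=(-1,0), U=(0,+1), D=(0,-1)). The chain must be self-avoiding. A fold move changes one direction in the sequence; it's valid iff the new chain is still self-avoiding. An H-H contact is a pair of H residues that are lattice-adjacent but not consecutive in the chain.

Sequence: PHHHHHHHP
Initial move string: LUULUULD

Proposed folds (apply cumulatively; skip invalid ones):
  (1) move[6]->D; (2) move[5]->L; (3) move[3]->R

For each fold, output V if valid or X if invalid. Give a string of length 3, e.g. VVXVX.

Initial: LUULUULD -> [(0, 0), (-1, 0), (-1, 1), (-1, 2), (-2, 2), (-2, 3), (-2, 4), (-3, 4), (-3, 3)]
Fold 1: move[6]->D => LUULUUDD INVALID (collision), skipped
Fold 2: move[5]->L => LUULULLD VALID
Fold 3: move[3]->R => LUURULLD VALID

Answer: XVV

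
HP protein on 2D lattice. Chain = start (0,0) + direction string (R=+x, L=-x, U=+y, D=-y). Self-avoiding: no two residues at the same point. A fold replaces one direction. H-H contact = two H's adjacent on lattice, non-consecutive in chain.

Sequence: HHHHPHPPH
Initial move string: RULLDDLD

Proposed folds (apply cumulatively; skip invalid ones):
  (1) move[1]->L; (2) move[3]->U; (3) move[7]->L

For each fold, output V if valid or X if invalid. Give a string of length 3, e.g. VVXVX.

Initial: RULLDDLD -> [(0, 0), (1, 0), (1, 1), (0, 1), (-1, 1), (-1, 0), (-1, -1), (-2, -1), (-2, -2)]
Fold 1: move[1]->L => RLLLDDLD INVALID (collision), skipped
Fold 2: move[3]->U => RULUDDLD INVALID (collision), skipped
Fold 3: move[7]->L => RULLDDLL VALID

Answer: XXV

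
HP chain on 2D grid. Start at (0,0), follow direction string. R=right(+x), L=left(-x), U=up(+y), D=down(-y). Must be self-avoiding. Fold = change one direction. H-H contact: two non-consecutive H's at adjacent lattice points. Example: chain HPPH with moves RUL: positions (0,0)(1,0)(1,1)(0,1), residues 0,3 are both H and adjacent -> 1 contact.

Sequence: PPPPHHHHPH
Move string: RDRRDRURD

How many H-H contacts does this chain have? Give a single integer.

Positions: [(0, 0), (1, 0), (1, -1), (2, -1), (3, -1), (3, -2), (4, -2), (4, -1), (5, -1), (5, -2)]
H-H contact: residue 4 @(3,-1) - residue 7 @(4, -1)
H-H contact: residue 6 @(4,-2) - residue 9 @(5, -2)

Answer: 2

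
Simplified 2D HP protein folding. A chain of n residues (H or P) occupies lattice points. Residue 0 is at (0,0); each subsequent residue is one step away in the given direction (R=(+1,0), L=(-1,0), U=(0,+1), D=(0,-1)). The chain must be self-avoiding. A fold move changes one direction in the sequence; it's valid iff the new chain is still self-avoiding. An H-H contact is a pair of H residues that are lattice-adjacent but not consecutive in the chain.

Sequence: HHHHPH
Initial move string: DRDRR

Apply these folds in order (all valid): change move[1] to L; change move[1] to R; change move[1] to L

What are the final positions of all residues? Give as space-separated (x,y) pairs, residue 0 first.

Answer: (0,0) (0,-1) (-1,-1) (-1,-2) (0,-2) (1,-2)

Derivation:
Initial moves: DRDRR
Fold: move[1]->L => DLDRR (positions: [(0, 0), (0, -1), (-1, -1), (-1, -2), (0, -2), (1, -2)])
Fold: move[1]->R => DRDRR (positions: [(0, 0), (0, -1), (1, -1), (1, -2), (2, -2), (3, -2)])
Fold: move[1]->L => DLDRR (positions: [(0, 0), (0, -1), (-1, -1), (-1, -2), (0, -2), (1, -2)])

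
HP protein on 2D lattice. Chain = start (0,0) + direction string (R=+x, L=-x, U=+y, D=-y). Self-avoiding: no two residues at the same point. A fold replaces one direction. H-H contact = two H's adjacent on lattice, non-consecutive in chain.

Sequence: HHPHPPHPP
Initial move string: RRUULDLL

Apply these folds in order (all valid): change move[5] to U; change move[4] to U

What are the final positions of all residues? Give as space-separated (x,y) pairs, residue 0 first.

Initial moves: RRUULDLL
Fold: move[5]->U => RRUULULL (positions: [(0, 0), (1, 0), (2, 0), (2, 1), (2, 2), (1, 2), (1, 3), (0, 3), (-1, 3)])
Fold: move[4]->U => RRUUUULL (positions: [(0, 0), (1, 0), (2, 0), (2, 1), (2, 2), (2, 3), (2, 4), (1, 4), (0, 4)])

Answer: (0,0) (1,0) (2,0) (2,1) (2,2) (2,3) (2,4) (1,4) (0,4)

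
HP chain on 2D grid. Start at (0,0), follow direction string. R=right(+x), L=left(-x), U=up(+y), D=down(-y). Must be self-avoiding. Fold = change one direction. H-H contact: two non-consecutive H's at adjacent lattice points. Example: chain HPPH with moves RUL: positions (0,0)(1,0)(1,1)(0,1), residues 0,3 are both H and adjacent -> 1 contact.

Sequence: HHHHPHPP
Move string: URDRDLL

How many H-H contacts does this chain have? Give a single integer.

Positions: [(0, 0), (0, 1), (1, 1), (1, 0), (2, 0), (2, -1), (1, -1), (0, -1)]
H-H contact: residue 0 @(0,0) - residue 3 @(1, 0)

Answer: 1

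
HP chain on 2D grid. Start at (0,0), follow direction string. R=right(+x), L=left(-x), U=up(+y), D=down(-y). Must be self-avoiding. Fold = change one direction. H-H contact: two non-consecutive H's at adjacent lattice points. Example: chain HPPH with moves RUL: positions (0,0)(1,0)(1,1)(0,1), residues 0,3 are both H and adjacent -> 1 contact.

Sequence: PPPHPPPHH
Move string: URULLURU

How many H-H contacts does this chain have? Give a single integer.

Answer: 0

Derivation:
Positions: [(0, 0), (0, 1), (1, 1), (1, 2), (0, 2), (-1, 2), (-1, 3), (0, 3), (0, 4)]
No H-H contacts found.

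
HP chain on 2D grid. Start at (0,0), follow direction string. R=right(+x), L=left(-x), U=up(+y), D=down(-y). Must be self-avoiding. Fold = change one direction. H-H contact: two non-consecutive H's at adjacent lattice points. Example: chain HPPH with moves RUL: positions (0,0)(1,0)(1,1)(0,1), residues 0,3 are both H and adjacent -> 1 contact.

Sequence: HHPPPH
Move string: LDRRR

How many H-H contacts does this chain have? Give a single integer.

Answer: 0

Derivation:
Positions: [(0, 0), (-1, 0), (-1, -1), (0, -1), (1, -1), (2, -1)]
No H-H contacts found.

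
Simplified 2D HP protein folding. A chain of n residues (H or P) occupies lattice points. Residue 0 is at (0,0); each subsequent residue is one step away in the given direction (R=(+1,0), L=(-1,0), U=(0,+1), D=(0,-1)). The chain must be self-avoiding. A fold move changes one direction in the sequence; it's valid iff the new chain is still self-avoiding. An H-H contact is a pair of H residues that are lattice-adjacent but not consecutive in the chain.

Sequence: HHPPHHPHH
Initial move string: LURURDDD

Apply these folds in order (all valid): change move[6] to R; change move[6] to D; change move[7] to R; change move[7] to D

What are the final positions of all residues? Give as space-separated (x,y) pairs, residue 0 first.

Answer: (0,0) (-1,0) (-1,1) (0,1) (0,2) (1,2) (1,1) (1,0) (1,-1)

Derivation:
Initial moves: LURURDDD
Fold: move[6]->R => LURURDRD (positions: [(0, 0), (-1, 0), (-1, 1), (0, 1), (0, 2), (1, 2), (1, 1), (2, 1), (2, 0)])
Fold: move[6]->D => LURURDDD (positions: [(0, 0), (-1, 0), (-1, 1), (0, 1), (0, 2), (1, 2), (1, 1), (1, 0), (1, -1)])
Fold: move[7]->R => LURURDDR (positions: [(0, 0), (-1, 0), (-1, 1), (0, 1), (0, 2), (1, 2), (1, 1), (1, 0), (2, 0)])
Fold: move[7]->D => LURURDDD (positions: [(0, 0), (-1, 0), (-1, 1), (0, 1), (0, 2), (1, 2), (1, 1), (1, 0), (1, -1)])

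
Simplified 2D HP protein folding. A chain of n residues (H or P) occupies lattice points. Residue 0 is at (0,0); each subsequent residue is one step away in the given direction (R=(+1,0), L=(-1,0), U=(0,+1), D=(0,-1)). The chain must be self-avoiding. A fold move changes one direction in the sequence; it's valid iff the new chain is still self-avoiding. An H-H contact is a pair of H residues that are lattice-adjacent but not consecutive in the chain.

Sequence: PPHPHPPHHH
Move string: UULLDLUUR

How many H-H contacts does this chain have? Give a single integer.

Answer: 2

Derivation:
Positions: [(0, 0), (0, 1), (0, 2), (-1, 2), (-2, 2), (-2, 1), (-3, 1), (-3, 2), (-3, 3), (-2, 3)]
H-H contact: residue 4 @(-2,2) - residue 7 @(-3, 2)
H-H contact: residue 4 @(-2,2) - residue 9 @(-2, 3)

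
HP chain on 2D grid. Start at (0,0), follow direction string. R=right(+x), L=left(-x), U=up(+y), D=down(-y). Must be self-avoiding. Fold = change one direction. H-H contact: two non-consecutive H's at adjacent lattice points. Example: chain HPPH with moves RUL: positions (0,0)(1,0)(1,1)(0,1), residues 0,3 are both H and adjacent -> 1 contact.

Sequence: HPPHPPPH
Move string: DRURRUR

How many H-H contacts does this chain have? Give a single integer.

Answer: 1

Derivation:
Positions: [(0, 0), (0, -1), (1, -1), (1, 0), (2, 0), (3, 0), (3, 1), (4, 1)]
H-H contact: residue 0 @(0,0) - residue 3 @(1, 0)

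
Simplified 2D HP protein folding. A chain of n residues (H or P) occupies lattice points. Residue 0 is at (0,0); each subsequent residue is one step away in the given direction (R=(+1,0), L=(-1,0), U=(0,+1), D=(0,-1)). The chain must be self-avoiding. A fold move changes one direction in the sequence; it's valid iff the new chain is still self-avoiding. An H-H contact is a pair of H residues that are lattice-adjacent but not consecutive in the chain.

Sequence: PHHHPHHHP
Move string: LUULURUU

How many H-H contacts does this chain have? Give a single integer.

Positions: [(0, 0), (-1, 0), (-1, 1), (-1, 2), (-2, 2), (-2, 3), (-1, 3), (-1, 4), (-1, 5)]
H-H contact: residue 3 @(-1,2) - residue 6 @(-1, 3)

Answer: 1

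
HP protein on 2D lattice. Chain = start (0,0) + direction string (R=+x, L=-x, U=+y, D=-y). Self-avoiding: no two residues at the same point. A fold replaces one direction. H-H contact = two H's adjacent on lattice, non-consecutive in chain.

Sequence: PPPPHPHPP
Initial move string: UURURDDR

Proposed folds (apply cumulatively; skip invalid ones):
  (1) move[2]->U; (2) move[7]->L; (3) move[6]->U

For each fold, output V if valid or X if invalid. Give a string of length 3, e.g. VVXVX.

Answer: VXX

Derivation:
Initial: UURURDDR -> [(0, 0), (0, 1), (0, 2), (1, 2), (1, 3), (2, 3), (2, 2), (2, 1), (3, 1)]
Fold 1: move[2]->U => UUUURDDR VALID
Fold 2: move[7]->L => UUUURDDL INVALID (collision), skipped
Fold 3: move[6]->U => UUUURDUR INVALID (collision), skipped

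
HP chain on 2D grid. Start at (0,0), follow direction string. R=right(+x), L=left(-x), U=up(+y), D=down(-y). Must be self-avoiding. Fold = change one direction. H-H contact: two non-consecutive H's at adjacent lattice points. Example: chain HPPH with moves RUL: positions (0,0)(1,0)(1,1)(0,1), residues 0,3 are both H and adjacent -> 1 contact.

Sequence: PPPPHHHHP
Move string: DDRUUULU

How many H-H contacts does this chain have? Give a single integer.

Answer: 0

Derivation:
Positions: [(0, 0), (0, -1), (0, -2), (1, -2), (1, -1), (1, 0), (1, 1), (0, 1), (0, 2)]
No H-H contacts found.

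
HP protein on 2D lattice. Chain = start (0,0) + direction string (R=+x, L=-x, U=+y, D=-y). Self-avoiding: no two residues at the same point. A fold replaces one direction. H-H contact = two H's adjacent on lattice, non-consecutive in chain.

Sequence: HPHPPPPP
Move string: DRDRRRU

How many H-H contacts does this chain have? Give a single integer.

Positions: [(0, 0), (0, -1), (1, -1), (1, -2), (2, -2), (3, -2), (4, -2), (4, -1)]
No H-H contacts found.

Answer: 0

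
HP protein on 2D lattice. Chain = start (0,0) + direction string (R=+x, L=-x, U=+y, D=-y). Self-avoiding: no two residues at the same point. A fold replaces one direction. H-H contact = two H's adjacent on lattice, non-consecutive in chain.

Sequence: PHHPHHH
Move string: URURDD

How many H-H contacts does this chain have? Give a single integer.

Answer: 1

Derivation:
Positions: [(0, 0), (0, 1), (1, 1), (1, 2), (2, 2), (2, 1), (2, 0)]
H-H contact: residue 2 @(1,1) - residue 5 @(2, 1)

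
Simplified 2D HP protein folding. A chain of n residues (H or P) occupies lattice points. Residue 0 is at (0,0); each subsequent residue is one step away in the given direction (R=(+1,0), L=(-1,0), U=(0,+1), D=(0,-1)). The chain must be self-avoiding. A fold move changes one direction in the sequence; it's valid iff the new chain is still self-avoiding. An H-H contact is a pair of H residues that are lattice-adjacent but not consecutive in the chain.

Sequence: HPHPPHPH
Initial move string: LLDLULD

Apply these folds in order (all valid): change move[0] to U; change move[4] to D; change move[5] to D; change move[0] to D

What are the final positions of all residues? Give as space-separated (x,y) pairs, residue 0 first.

Initial moves: LLDLULD
Fold: move[0]->U => ULDLULD (positions: [(0, 0), (0, 1), (-1, 1), (-1, 0), (-2, 0), (-2, 1), (-3, 1), (-3, 0)])
Fold: move[4]->D => ULDLDLD (positions: [(0, 0), (0, 1), (-1, 1), (-1, 0), (-2, 0), (-2, -1), (-3, -1), (-3, -2)])
Fold: move[5]->D => ULDLDDD (positions: [(0, 0), (0, 1), (-1, 1), (-1, 0), (-2, 0), (-2, -1), (-2, -2), (-2, -3)])
Fold: move[0]->D => DLDLDDD (positions: [(0, 0), (0, -1), (-1, -1), (-1, -2), (-2, -2), (-2, -3), (-2, -4), (-2, -5)])

Answer: (0,0) (0,-1) (-1,-1) (-1,-2) (-2,-2) (-2,-3) (-2,-4) (-2,-5)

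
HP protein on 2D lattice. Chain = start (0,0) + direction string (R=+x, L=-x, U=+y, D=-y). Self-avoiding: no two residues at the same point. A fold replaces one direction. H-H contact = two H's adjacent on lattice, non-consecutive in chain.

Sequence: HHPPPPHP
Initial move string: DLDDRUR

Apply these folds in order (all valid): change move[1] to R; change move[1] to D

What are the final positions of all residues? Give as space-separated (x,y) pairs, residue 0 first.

Answer: (0,0) (0,-1) (0,-2) (0,-3) (0,-4) (1,-4) (1,-3) (2,-3)

Derivation:
Initial moves: DLDDRUR
Fold: move[1]->R => DRDDRUR (positions: [(0, 0), (0, -1), (1, -1), (1, -2), (1, -3), (2, -3), (2, -2), (3, -2)])
Fold: move[1]->D => DDDDRUR (positions: [(0, 0), (0, -1), (0, -2), (0, -3), (0, -4), (1, -4), (1, -3), (2, -3)])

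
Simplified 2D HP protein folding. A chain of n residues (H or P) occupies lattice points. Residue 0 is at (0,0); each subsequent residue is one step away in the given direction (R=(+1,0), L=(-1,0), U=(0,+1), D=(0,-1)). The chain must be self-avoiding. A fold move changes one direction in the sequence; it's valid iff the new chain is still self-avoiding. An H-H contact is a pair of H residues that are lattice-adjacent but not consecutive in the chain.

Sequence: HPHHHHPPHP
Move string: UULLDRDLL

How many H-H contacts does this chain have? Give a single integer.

Positions: [(0, 0), (0, 1), (0, 2), (-1, 2), (-2, 2), (-2, 1), (-1, 1), (-1, 0), (-2, 0), (-3, 0)]
H-H contact: residue 5 @(-2,1) - residue 8 @(-2, 0)

Answer: 1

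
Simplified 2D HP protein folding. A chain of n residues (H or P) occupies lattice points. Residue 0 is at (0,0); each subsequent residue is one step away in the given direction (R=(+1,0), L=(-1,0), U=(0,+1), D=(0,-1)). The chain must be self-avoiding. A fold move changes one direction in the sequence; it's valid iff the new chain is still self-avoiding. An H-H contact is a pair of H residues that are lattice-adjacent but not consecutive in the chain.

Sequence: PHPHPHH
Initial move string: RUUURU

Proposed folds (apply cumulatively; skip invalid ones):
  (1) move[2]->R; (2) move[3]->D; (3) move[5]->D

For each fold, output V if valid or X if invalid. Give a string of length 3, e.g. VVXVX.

Initial: RUUURU -> [(0, 0), (1, 0), (1, 1), (1, 2), (1, 3), (2, 3), (2, 4)]
Fold 1: move[2]->R => RURURU VALID
Fold 2: move[3]->D => RURDRU VALID
Fold 3: move[5]->D => RURDRD VALID

Answer: VVV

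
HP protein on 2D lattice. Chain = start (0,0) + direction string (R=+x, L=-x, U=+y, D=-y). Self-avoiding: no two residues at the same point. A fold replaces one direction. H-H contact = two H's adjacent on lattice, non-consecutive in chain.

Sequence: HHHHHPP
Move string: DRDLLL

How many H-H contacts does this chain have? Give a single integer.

Answer: 1

Derivation:
Positions: [(0, 0), (0, -1), (1, -1), (1, -2), (0, -2), (-1, -2), (-2, -2)]
H-H contact: residue 1 @(0,-1) - residue 4 @(0, -2)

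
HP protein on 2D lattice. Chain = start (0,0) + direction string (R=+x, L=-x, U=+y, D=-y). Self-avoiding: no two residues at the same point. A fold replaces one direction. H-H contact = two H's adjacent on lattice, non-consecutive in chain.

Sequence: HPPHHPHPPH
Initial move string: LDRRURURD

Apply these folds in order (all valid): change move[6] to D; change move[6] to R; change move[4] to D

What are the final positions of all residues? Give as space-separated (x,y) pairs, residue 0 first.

Answer: (0,0) (-1,0) (-1,-1) (0,-1) (1,-1) (1,-2) (2,-2) (3,-2) (4,-2) (4,-3)

Derivation:
Initial moves: LDRRURURD
Fold: move[6]->D => LDRRURDRD (positions: [(0, 0), (-1, 0), (-1, -1), (0, -1), (1, -1), (1, 0), (2, 0), (2, -1), (3, -1), (3, -2)])
Fold: move[6]->R => LDRRURRRD (positions: [(0, 0), (-1, 0), (-1, -1), (0, -1), (1, -1), (1, 0), (2, 0), (3, 0), (4, 0), (4, -1)])
Fold: move[4]->D => LDRRDRRRD (positions: [(0, 0), (-1, 0), (-1, -1), (0, -1), (1, -1), (1, -2), (2, -2), (3, -2), (4, -2), (4, -3)])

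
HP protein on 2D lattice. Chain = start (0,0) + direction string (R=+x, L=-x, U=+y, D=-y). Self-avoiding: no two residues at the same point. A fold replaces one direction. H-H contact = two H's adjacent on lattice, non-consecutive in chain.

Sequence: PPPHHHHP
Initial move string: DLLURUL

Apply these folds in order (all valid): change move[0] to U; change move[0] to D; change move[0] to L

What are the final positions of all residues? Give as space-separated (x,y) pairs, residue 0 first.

Answer: (0,0) (-1,0) (-2,0) (-3,0) (-3,1) (-2,1) (-2,2) (-3,2)

Derivation:
Initial moves: DLLURUL
Fold: move[0]->U => ULLURUL (positions: [(0, 0), (0, 1), (-1, 1), (-2, 1), (-2, 2), (-1, 2), (-1, 3), (-2, 3)])
Fold: move[0]->D => DLLURUL (positions: [(0, 0), (0, -1), (-1, -1), (-2, -1), (-2, 0), (-1, 0), (-1, 1), (-2, 1)])
Fold: move[0]->L => LLLURUL (positions: [(0, 0), (-1, 0), (-2, 0), (-3, 0), (-3, 1), (-2, 1), (-2, 2), (-3, 2)])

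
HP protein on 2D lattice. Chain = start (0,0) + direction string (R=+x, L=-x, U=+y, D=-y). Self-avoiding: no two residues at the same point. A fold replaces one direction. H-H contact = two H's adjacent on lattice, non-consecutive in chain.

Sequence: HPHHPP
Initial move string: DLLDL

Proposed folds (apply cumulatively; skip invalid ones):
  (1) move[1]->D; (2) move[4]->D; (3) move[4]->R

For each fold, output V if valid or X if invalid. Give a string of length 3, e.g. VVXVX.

Answer: VVV

Derivation:
Initial: DLLDL -> [(0, 0), (0, -1), (-1, -1), (-2, -1), (-2, -2), (-3, -2)]
Fold 1: move[1]->D => DDLDL VALID
Fold 2: move[4]->D => DDLDD VALID
Fold 3: move[4]->R => DDLDR VALID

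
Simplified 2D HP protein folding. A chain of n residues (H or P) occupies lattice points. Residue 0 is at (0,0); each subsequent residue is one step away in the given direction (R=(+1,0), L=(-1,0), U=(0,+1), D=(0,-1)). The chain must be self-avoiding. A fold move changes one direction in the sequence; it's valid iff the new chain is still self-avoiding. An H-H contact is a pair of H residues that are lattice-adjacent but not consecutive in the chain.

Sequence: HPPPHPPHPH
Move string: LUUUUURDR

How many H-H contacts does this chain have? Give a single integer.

Positions: [(0, 0), (-1, 0), (-1, 1), (-1, 2), (-1, 3), (-1, 4), (-1, 5), (0, 5), (0, 4), (1, 4)]
No H-H contacts found.

Answer: 0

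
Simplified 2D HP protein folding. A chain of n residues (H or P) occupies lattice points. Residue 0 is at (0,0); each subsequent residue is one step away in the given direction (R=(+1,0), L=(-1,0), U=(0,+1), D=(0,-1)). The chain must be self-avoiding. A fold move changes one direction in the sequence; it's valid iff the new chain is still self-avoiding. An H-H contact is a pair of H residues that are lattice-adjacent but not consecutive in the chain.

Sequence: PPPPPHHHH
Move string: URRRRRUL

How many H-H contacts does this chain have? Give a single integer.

Answer: 1

Derivation:
Positions: [(0, 0), (0, 1), (1, 1), (2, 1), (3, 1), (4, 1), (5, 1), (5, 2), (4, 2)]
H-H contact: residue 5 @(4,1) - residue 8 @(4, 2)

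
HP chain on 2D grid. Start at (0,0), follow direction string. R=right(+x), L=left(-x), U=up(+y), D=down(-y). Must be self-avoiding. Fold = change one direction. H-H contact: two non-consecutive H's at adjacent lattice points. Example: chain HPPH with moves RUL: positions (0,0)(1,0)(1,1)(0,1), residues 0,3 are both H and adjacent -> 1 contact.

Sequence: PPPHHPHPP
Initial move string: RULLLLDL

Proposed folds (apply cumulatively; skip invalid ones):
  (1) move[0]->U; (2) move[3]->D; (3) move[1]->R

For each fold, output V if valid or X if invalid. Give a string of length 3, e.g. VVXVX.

Answer: VVX

Derivation:
Initial: RULLLLDL -> [(0, 0), (1, 0), (1, 1), (0, 1), (-1, 1), (-2, 1), (-3, 1), (-3, 0), (-4, 0)]
Fold 1: move[0]->U => UULLLLDL VALID
Fold 2: move[3]->D => UULDLLDL VALID
Fold 3: move[1]->R => URLDLLDL INVALID (collision), skipped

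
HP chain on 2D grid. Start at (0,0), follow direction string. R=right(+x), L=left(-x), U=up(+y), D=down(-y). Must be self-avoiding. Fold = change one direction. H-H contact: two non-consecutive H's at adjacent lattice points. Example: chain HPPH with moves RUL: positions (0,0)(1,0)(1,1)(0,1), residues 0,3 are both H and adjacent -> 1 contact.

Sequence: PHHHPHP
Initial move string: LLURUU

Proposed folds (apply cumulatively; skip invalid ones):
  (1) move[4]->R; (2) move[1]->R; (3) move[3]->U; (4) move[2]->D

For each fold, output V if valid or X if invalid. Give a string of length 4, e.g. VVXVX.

Answer: VXVX

Derivation:
Initial: LLURUU -> [(0, 0), (-1, 0), (-2, 0), (-2, 1), (-1, 1), (-1, 2), (-1, 3)]
Fold 1: move[4]->R => LLURRU VALID
Fold 2: move[1]->R => LRURRU INVALID (collision), skipped
Fold 3: move[3]->U => LLUURU VALID
Fold 4: move[2]->D => LLDURU INVALID (collision), skipped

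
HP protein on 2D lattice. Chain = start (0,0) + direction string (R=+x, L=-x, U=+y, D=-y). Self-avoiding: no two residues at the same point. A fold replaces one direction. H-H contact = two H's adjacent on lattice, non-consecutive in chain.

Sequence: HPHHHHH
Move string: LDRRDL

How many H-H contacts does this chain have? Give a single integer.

Answer: 2

Derivation:
Positions: [(0, 0), (-1, 0), (-1, -1), (0, -1), (1, -1), (1, -2), (0, -2)]
H-H contact: residue 0 @(0,0) - residue 3 @(0, -1)
H-H contact: residue 3 @(0,-1) - residue 6 @(0, -2)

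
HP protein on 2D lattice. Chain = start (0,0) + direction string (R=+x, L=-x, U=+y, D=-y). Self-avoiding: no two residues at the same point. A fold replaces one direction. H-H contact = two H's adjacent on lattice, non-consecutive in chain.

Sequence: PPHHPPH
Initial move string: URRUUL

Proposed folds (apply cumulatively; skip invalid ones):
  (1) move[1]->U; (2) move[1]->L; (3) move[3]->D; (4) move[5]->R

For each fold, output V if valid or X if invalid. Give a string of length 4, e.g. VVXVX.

Answer: VXXV

Derivation:
Initial: URRUUL -> [(0, 0), (0, 1), (1, 1), (2, 1), (2, 2), (2, 3), (1, 3)]
Fold 1: move[1]->U => UURUUL VALID
Fold 2: move[1]->L => ULRUUL INVALID (collision), skipped
Fold 3: move[3]->D => UURDUL INVALID (collision), skipped
Fold 4: move[5]->R => UURUUR VALID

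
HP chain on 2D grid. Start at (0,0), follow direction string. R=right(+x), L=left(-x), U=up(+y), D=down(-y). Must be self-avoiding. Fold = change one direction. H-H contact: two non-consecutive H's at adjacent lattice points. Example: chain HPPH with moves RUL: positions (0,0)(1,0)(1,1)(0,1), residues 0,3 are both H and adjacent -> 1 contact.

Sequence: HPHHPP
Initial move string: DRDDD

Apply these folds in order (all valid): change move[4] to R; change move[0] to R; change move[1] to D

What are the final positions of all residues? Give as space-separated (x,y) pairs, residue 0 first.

Initial moves: DRDDD
Fold: move[4]->R => DRDDR (positions: [(0, 0), (0, -1), (1, -1), (1, -2), (1, -3), (2, -3)])
Fold: move[0]->R => RRDDR (positions: [(0, 0), (1, 0), (2, 0), (2, -1), (2, -2), (3, -2)])
Fold: move[1]->D => RDDDR (positions: [(0, 0), (1, 0), (1, -1), (1, -2), (1, -3), (2, -3)])

Answer: (0,0) (1,0) (1,-1) (1,-2) (1,-3) (2,-3)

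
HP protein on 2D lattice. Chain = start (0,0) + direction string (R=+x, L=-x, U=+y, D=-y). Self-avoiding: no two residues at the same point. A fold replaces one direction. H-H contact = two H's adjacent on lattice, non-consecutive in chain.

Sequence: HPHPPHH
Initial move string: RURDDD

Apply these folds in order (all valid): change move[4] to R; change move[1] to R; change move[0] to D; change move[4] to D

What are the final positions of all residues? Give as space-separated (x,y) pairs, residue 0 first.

Answer: (0,0) (0,-1) (1,-1) (2,-1) (2,-2) (2,-3) (2,-4)

Derivation:
Initial moves: RURDDD
Fold: move[4]->R => RURDRD (positions: [(0, 0), (1, 0), (1, 1), (2, 1), (2, 0), (3, 0), (3, -1)])
Fold: move[1]->R => RRRDRD (positions: [(0, 0), (1, 0), (2, 0), (3, 0), (3, -1), (4, -1), (4, -2)])
Fold: move[0]->D => DRRDRD (positions: [(0, 0), (0, -1), (1, -1), (2, -1), (2, -2), (3, -2), (3, -3)])
Fold: move[4]->D => DRRDDD (positions: [(0, 0), (0, -1), (1, -1), (2, -1), (2, -2), (2, -3), (2, -4)])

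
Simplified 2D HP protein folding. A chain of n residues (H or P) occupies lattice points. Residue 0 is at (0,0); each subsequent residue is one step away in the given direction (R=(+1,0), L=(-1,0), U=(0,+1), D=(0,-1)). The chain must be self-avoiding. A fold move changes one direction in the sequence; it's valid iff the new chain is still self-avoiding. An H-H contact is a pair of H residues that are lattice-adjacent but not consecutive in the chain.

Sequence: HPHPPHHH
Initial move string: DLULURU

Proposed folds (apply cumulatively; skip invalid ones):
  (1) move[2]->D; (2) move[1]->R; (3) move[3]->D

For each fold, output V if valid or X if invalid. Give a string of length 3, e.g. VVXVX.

Answer: XXX

Derivation:
Initial: DLULURU -> [(0, 0), (0, -1), (-1, -1), (-1, 0), (-2, 0), (-2, 1), (-1, 1), (-1, 2)]
Fold 1: move[2]->D => DLDLURU INVALID (collision), skipped
Fold 2: move[1]->R => DRULURU INVALID (collision), skipped
Fold 3: move[3]->D => DLUDURU INVALID (collision), skipped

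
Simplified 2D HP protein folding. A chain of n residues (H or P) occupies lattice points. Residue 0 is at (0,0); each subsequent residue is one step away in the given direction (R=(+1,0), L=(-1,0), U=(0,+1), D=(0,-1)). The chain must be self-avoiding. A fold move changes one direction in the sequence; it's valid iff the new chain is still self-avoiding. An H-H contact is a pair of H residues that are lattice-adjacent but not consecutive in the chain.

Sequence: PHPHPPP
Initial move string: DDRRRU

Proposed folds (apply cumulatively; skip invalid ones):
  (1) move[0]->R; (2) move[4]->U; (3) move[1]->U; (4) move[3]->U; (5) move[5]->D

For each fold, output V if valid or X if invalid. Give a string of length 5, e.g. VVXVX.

Initial: DDRRRU -> [(0, 0), (0, -1), (0, -2), (1, -2), (2, -2), (3, -2), (3, -1)]
Fold 1: move[0]->R => RDRRRU VALID
Fold 2: move[4]->U => RDRRUU VALID
Fold 3: move[1]->U => RURRUU VALID
Fold 4: move[3]->U => RURUUU VALID
Fold 5: move[5]->D => RURUUD INVALID (collision), skipped

Answer: VVVVX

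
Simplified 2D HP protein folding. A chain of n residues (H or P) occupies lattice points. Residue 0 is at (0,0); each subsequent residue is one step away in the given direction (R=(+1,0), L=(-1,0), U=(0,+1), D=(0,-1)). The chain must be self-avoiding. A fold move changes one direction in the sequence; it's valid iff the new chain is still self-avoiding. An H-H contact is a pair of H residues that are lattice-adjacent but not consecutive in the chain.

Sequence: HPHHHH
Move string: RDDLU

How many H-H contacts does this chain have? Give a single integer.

Answer: 2

Derivation:
Positions: [(0, 0), (1, 0), (1, -1), (1, -2), (0, -2), (0, -1)]
H-H contact: residue 0 @(0,0) - residue 5 @(0, -1)
H-H contact: residue 2 @(1,-1) - residue 5 @(0, -1)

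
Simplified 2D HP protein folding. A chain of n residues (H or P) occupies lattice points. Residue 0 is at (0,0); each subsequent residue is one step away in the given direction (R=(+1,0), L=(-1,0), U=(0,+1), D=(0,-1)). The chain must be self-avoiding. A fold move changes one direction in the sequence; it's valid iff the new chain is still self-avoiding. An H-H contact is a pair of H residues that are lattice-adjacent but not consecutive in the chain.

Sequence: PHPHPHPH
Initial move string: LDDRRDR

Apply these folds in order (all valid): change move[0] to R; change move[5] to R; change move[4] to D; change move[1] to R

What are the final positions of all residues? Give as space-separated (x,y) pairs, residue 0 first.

Answer: (0,0) (1,0) (2,0) (2,-1) (3,-1) (3,-2) (4,-2) (5,-2)

Derivation:
Initial moves: LDDRRDR
Fold: move[0]->R => RDDRRDR (positions: [(0, 0), (1, 0), (1, -1), (1, -2), (2, -2), (3, -2), (3, -3), (4, -3)])
Fold: move[5]->R => RDDRRRR (positions: [(0, 0), (1, 0), (1, -1), (1, -2), (2, -2), (3, -2), (4, -2), (5, -2)])
Fold: move[4]->D => RDDRDRR (positions: [(0, 0), (1, 0), (1, -1), (1, -2), (2, -2), (2, -3), (3, -3), (4, -3)])
Fold: move[1]->R => RRDRDRR (positions: [(0, 0), (1, 0), (2, 0), (2, -1), (3, -1), (3, -2), (4, -2), (5, -2)])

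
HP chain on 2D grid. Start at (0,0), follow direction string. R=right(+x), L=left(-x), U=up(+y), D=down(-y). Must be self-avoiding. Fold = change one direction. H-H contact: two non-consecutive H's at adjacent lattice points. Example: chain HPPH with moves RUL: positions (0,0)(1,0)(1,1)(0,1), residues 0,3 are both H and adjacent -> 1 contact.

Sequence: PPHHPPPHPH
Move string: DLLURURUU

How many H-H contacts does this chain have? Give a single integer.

Answer: 0

Derivation:
Positions: [(0, 0), (0, -1), (-1, -1), (-2, -1), (-2, 0), (-1, 0), (-1, 1), (0, 1), (0, 2), (0, 3)]
No H-H contacts found.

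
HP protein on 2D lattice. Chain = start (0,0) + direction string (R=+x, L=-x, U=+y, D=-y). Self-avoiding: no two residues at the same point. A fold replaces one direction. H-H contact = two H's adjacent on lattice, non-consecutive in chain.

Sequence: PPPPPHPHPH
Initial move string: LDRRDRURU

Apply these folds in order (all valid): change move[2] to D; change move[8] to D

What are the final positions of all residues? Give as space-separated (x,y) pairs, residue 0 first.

Answer: (0,0) (-1,0) (-1,-1) (-1,-2) (0,-2) (0,-3) (1,-3) (1,-2) (2,-2) (2,-3)

Derivation:
Initial moves: LDRRDRURU
Fold: move[2]->D => LDDRDRURU (positions: [(0, 0), (-1, 0), (-1, -1), (-1, -2), (0, -2), (0, -3), (1, -3), (1, -2), (2, -2), (2, -1)])
Fold: move[8]->D => LDDRDRURD (positions: [(0, 0), (-1, 0), (-1, -1), (-1, -2), (0, -2), (0, -3), (1, -3), (1, -2), (2, -2), (2, -3)])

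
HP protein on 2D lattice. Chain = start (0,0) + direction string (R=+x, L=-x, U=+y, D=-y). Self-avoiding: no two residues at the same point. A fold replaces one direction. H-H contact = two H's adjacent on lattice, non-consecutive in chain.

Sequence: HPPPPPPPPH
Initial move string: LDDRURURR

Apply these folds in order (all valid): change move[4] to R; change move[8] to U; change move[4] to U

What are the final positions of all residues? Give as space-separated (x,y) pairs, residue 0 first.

Answer: (0,0) (-1,0) (-1,-1) (-1,-2) (0,-2) (0,-1) (1,-1) (1,0) (2,0) (2,1)

Derivation:
Initial moves: LDDRURURR
Fold: move[4]->R => LDDRRRURR (positions: [(0, 0), (-1, 0), (-1, -1), (-1, -2), (0, -2), (1, -2), (2, -2), (2, -1), (3, -1), (4, -1)])
Fold: move[8]->U => LDDRRRURU (positions: [(0, 0), (-1, 0), (-1, -1), (-1, -2), (0, -2), (1, -2), (2, -2), (2, -1), (3, -1), (3, 0)])
Fold: move[4]->U => LDDRURURU (positions: [(0, 0), (-1, 0), (-1, -1), (-1, -2), (0, -2), (0, -1), (1, -1), (1, 0), (2, 0), (2, 1)])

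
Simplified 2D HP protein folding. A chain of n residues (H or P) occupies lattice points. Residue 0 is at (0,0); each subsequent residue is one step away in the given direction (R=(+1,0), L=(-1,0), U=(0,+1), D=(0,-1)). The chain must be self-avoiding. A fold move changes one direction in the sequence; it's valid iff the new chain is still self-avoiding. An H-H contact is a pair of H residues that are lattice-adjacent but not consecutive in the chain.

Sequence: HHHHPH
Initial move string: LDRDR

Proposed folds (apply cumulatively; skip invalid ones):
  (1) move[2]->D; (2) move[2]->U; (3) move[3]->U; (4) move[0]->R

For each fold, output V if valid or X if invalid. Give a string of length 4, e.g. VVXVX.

Initial: LDRDR -> [(0, 0), (-1, 0), (-1, -1), (0, -1), (0, -2), (1, -2)]
Fold 1: move[2]->D => LDDDR VALID
Fold 2: move[2]->U => LDUDR INVALID (collision), skipped
Fold 3: move[3]->U => LDDUR INVALID (collision), skipped
Fold 4: move[0]->R => RDDDR VALID

Answer: VXXV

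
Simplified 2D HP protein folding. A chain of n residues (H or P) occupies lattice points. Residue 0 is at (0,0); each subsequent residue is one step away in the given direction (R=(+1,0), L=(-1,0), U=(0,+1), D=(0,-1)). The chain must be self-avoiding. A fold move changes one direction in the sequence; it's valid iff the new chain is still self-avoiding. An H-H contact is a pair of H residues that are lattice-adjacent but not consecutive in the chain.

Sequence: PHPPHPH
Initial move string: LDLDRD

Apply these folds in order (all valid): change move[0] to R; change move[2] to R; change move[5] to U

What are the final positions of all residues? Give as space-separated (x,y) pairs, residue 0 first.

Initial moves: LDLDRD
Fold: move[0]->R => RDLDRD (positions: [(0, 0), (1, 0), (1, -1), (0, -1), (0, -2), (1, -2), (1, -3)])
Fold: move[2]->R => RDRDRD (positions: [(0, 0), (1, 0), (1, -1), (2, -1), (2, -2), (3, -2), (3, -3)])
Fold: move[5]->U => RDRDRU (positions: [(0, 0), (1, 0), (1, -1), (2, -1), (2, -2), (3, -2), (3, -1)])

Answer: (0,0) (1,0) (1,-1) (2,-1) (2,-2) (3,-2) (3,-1)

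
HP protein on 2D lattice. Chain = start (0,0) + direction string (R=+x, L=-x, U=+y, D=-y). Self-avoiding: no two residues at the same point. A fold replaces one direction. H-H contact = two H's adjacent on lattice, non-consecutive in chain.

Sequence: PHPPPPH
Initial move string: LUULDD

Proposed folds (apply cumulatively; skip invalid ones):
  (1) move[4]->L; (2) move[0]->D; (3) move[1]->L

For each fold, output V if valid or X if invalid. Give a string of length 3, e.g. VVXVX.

Initial: LUULDD -> [(0, 0), (-1, 0), (-1, 1), (-1, 2), (-2, 2), (-2, 1), (-2, 0)]
Fold 1: move[4]->L => LUULLD VALID
Fold 2: move[0]->D => DUULLD INVALID (collision), skipped
Fold 3: move[1]->L => LLULLD VALID

Answer: VXV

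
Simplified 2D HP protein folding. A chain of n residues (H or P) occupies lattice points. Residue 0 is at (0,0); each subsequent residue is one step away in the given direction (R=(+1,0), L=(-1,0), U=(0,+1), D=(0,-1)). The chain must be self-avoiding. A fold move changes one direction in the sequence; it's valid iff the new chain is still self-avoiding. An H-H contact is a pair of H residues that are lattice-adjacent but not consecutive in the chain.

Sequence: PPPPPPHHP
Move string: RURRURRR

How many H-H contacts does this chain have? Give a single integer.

Answer: 0

Derivation:
Positions: [(0, 0), (1, 0), (1, 1), (2, 1), (3, 1), (3, 2), (4, 2), (5, 2), (6, 2)]
No H-H contacts found.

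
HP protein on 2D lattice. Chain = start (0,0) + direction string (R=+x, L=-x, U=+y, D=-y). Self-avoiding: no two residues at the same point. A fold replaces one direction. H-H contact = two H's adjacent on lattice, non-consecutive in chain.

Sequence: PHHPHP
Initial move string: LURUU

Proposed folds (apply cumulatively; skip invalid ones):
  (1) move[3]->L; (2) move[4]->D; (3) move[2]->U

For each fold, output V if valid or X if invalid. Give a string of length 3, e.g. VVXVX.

Answer: XXV

Derivation:
Initial: LURUU -> [(0, 0), (-1, 0), (-1, 1), (0, 1), (0, 2), (0, 3)]
Fold 1: move[3]->L => LURLU INVALID (collision), skipped
Fold 2: move[4]->D => LURUD INVALID (collision), skipped
Fold 3: move[2]->U => LUUUU VALID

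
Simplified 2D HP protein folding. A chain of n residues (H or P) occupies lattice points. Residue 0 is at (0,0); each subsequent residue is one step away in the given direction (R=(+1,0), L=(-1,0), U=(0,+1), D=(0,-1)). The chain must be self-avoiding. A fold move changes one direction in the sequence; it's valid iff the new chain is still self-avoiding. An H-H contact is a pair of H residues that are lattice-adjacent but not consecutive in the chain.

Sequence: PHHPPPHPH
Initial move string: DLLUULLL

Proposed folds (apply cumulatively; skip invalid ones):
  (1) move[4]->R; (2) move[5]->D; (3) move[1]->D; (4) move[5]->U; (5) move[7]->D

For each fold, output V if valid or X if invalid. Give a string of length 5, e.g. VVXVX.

Answer: XXVVV

Derivation:
Initial: DLLUULLL -> [(0, 0), (0, -1), (-1, -1), (-2, -1), (-2, 0), (-2, 1), (-3, 1), (-4, 1), (-5, 1)]
Fold 1: move[4]->R => DLLURLLL INVALID (collision), skipped
Fold 2: move[5]->D => DLLUUDLL INVALID (collision), skipped
Fold 3: move[1]->D => DDLUULLL VALID
Fold 4: move[5]->U => DDLUUULL VALID
Fold 5: move[7]->D => DDLUUULD VALID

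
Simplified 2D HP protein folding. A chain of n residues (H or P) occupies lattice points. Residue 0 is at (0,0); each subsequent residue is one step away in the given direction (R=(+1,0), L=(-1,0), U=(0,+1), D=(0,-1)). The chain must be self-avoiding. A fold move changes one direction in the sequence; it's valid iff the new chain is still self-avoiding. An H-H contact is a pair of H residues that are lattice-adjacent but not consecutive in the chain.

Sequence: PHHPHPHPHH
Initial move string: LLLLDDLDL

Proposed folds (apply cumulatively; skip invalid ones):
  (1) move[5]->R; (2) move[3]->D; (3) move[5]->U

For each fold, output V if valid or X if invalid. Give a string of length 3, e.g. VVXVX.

Initial: LLLLDDLDL -> [(0, 0), (-1, 0), (-2, 0), (-3, 0), (-4, 0), (-4, -1), (-4, -2), (-5, -2), (-5, -3), (-6, -3)]
Fold 1: move[5]->R => LLLLDRLDL INVALID (collision), skipped
Fold 2: move[3]->D => LLLDDDLDL VALID
Fold 3: move[5]->U => LLLDDULDL INVALID (collision), skipped

Answer: XVX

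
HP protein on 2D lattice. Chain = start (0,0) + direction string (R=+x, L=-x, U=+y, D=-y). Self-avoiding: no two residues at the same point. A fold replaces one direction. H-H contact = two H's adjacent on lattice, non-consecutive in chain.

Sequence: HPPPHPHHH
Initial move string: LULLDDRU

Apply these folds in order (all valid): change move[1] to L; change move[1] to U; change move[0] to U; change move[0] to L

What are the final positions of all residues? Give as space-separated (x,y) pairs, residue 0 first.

Initial moves: LULLDDRU
Fold: move[1]->L => LLLLDDRU (positions: [(0, 0), (-1, 0), (-2, 0), (-3, 0), (-4, 0), (-4, -1), (-4, -2), (-3, -2), (-3, -1)])
Fold: move[1]->U => LULLDDRU (positions: [(0, 0), (-1, 0), (-1, 1), (-2, 1), (-3, 1), (-3, 0), (-3, -1), (-2, -1), (-2, 0)])
Fold: move[0]->U => UULLDDRU (positions: [(0, 0), (0, 1), (0, 2), (-1, 2), (-2, 2), (-2, 1), (-2, 0), (-1, 0), (-1, 1)])
Fold: move[0]->L => LULLDDRU (positions: [(0, 0), (-1, 0), (-1, 1), (-2, 1), (-3, 1), (-3, 0), (-3, -1), (-2, -1), (-2, 0)])

Answer: (0,0) (-1,0) (-1,1) (-2,1) (-3,1) (-3,0) (-3,-1) (-2,-1) (-2,0)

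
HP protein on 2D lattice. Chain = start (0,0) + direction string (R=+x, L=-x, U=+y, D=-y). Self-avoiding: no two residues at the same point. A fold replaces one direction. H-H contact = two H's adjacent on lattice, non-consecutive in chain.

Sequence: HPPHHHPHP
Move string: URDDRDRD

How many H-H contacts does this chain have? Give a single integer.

Answer: 1

Derivation:
Positions: [(0, 0), (0, 1), (1, 1), (1, 0), (1, -1), (2, -1), (2, -2), (3, -2), (3, -3)]
H-H contact: residue 0 @(0,0) - residue 3 @(1, 0)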